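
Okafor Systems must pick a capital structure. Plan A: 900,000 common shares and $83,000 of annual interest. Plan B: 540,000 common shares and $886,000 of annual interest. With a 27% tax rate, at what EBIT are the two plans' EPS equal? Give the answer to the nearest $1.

Set EPS_A = EPS_B: (EBIT − $83,000)(1 − 0.27) ÷ 900,000 = (EBIT − $886,000)(1 − 0.27) ÷ 540,000.
The (1 − t) factor cancels: (EBIT − 83,000) × 540,000 = (EBIT − 886,000) × 900,000.
EBIT × (900,000 − 540,000) = 886,000 × 900,000 − 83,000 × 540,000 = 752,580,000,000, so EBIT = 752,580,000,000 ÷ 360,000 = 2,090,500.00.

$2,090,500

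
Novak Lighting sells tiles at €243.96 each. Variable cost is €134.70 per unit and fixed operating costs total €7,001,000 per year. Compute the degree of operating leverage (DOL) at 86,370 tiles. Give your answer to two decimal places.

3.87

At 86,370 units, contribution = 86,370 × €109.26 = €9,436,786.20.
Operating income = contribution − fixed costs = €9,436,786.20 − €7,001,000 = €2,435,786.20.
So DOL = total CM / EBIT = €9,436,786.20 / €2,435,786.20 = 3.8742.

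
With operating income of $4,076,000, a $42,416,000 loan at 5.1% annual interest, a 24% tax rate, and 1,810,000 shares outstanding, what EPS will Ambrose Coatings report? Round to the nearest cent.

$0.80

Interest = $2,163,216.00, so EBT = $4,076,000 − $2,163,216.00 = $1,912,784.00.
Net income = $1,912,784.00 × (1 − 0.24) = $1,453,715.84.
EPS = $1,453,715.84 ÷ 1,810,000 = $0.80.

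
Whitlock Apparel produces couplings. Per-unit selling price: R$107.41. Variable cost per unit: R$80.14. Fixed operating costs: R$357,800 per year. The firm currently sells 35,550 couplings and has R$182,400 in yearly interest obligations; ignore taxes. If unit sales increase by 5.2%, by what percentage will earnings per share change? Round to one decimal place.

+11.7%

Contribution at this volume is 35,550 × R$27.27 = R$969,448.50.
Subtracting fixed costs: EBIT = R$969,448.50 − R$357,800 = R$611,648.50.
Interest = R$182,400.00, so EBIT − I = R$429,248.50.
Degree of combined leverage = contribution ÷ (EBIT − I) = R$969,448.50 ÷ R$429,248.50 = 2.2585.
EPS therefore changes by 2.2585 × (+5.2%) = +11.7%.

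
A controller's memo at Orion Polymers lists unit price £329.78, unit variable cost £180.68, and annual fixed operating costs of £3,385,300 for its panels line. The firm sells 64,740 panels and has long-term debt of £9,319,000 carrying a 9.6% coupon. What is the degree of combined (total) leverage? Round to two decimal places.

Contribution at this volume is 64,740 × £149.10 = £9,652,734.00.
Subtracting fixed costs: EBIT = £9,652,734.00 − £3,385,300 = £6,267,434.00. Interest = £894,624.00, so EBIT − I = £5,372,810.00.
DCL = contribution ÷ (EBIT − I) = £9,652,734.00 ÷ £5,372,810.00 = 1.7966.

1.80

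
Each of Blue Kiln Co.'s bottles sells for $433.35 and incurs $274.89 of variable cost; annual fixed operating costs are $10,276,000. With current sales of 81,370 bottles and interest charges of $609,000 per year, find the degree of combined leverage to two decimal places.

Total contribution margin = 81,370 × $158.46 = $12,893,890.20.
Subtracting fixed costs: EBIT = $12,893,890.20 − $10,276,000 = $2,617,890.20. Interest = $609,000.00, so EBIT − I = $2,008,890.20.
Degree of total leverage = total CM / (EBIT − interest) = $12,893,890.20 / $2,008,890.20 = 6.4184.

6.42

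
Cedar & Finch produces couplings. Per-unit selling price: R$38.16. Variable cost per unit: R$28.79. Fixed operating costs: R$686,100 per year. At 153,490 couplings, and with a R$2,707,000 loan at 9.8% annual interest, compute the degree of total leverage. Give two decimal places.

2.95

Total contribution margin = 153,490 × R$9.37 = R$1,438,201.30.
Operating income = contribution − fixed costs = R$1,438,201.30 − R$686,100 = R$752,101.30. Interest = R$265,286.00, so EBIT − I = R$486,815.30.
Degree of total leverage = total CM / (EBIT − interest) = R$1,438,201.30 / R$486,815.30 = 2.9543.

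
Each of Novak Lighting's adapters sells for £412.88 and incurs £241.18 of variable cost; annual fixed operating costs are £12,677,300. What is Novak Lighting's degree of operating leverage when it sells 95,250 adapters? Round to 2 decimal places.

4.45

Total contribution margin = 95,250 × £171.70 = £16,354,425.00.
EBIT = £16,354,425.00 − £12,677,300 = £3,677,125.00.
DOL = contribution ÷ EBIT = £16,354,425.00 ÷ £3,677,125.00 = 4.4476.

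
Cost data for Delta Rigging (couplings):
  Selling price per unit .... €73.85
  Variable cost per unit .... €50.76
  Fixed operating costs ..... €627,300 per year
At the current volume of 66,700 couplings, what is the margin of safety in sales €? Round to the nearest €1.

Each unit contributes €73.85 − €50.76 = €23.09. Break-even units = €627,300 ÷ €23.09 = 27,167.61; break-even revenue = 27,167.61 × €73.85 = €2,006,327.63.
Actual sales revenue = 66,700 × €73.85 = €4,925,795.00.
Margin of safety = €4,925,795.00 − €2,006,327.63 = €2,919,467.

€2,919,467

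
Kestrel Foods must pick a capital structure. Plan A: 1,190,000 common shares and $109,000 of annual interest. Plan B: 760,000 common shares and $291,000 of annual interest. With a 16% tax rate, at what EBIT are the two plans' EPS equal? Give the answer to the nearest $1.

At indifference, (EBIT − 109,000)(1 − t)/1,190,000 = (EBIT − 291,000)(1 − t)/760,000.
The (1 − t) factor cancels: (EBIT − 109,000) × 760,000 = (EBIT − 291,000) × 1,190,000.
EBIT × (1,190,000 − 760,000) = 291,000 × 1,190,000 − 109,000 × 760,000 = 263,450,000,000, so EBIT = 263,450,000,000 ÷ 430,000 = 612,674.42.

$612,674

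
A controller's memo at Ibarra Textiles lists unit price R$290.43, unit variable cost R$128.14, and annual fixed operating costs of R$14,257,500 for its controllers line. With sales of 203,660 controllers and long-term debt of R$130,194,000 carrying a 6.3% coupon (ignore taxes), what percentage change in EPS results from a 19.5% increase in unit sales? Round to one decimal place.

+60.8%

Contribution at this volume is 203,660 × R$162.29 = R$33,051,981.40.
EBIT = R$33,051,981.40 − R$14,257,500 = R$18,794,481.40.
After interest of R$8,202,222.00, pre-tax earnings = R$10,592,259.40.
Degree of combined leverage = contribution ÷ (EBIT − I) = R$33,051,981.40 ÷ R$10,592,259.40 = 3.1204.
EPS therefore changes by 3.1204 × (+19.5%) = +60.8%.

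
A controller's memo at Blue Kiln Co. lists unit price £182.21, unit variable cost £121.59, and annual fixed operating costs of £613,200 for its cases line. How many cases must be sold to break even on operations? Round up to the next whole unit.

10,116 cases

Each unit contributes £182.21 − £121.59 = £60.62.
Break-even volume = fixed costs ÷ CM per unit = £613,200 ÷ £60.62 = 10,115.47, so 10,116 cases.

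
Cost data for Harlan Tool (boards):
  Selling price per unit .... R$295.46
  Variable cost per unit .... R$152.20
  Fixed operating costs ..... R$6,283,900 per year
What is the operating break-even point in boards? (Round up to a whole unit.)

43,864 boards

Contribution margin per unit = R$295.46 − R$152.20 = R$143.26.
Units to break even: R$6,283,900 ÷ R$143.26 = 43,863.60, rounded up to 43,864.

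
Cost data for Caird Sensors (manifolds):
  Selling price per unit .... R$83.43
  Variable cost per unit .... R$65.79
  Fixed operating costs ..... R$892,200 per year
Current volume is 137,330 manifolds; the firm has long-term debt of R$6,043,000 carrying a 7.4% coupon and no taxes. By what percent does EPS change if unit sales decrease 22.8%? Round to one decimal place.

-51.0%

Contribution at this volume is 137,330 × R$17.64 = R$2,422,501.20.
EBIT = R$2,422,501.20 − R$892,200 = R$1,530,301.20.
After interest of R$447,182.00, pre-tax earnings = R$1,083,119.20.
DCL = total CM / (EBIT − I) = R$2,422,501.20 / R$1,083,119.20 = 2.2366.
%ΔEPS = DCL × %ΔSales = 2.2366 × -22.8% = -51.0%.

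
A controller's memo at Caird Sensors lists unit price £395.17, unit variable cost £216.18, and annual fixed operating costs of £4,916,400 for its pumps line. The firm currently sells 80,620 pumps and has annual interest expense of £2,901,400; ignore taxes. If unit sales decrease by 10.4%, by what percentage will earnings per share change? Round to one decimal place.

At 80,620 units, contribution = 80,620 × £178.99 = £14,430,173.80.
Subtracting fixed costs: EBIT = £14,430,173.80 − £4,916,400 = £9,513,773.80.
Interest = £2,901,400.00, so EBIT − I = £6,612,373.80.
Degree of combined leverage = contribution ÷ (EBIT − I) = £14,430,173.80 ÷ £6,612,373.80 = 2.1823.
%ΔEPS = DCL × %ΔSales = 2.1823 × -10.4% = -22.7%.

-22.7%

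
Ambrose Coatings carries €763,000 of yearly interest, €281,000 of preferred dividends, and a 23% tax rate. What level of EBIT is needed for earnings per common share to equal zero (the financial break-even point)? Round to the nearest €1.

Grossing the preferred dividend up to pre-tax terms: €281,000 / (1 − 0.23) = €364,935.06.
Financial break-even EBIT = interest + D_p ÷ (1 − t) = €763,000 + €364,935.06 = €1,127,935.06.

€1,127,935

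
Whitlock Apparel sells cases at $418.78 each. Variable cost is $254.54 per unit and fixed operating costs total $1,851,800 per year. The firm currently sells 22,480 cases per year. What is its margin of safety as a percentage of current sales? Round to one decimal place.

49.8%

Each unit contributes $418.78 − $254.54 = $164.24. Break-even units = $1,851,800 ÷ $164.24 = 11,274.96; break-even revenue = 11,274.96 × $418.78 = $4,721,729.20.
Current sales = 22,480 × $418.78 = $9,414,174.40.
Margin of safety = ($9,414,174.40 − $4,721,729.20) ÷ $9,414,174.40 = 49.8%.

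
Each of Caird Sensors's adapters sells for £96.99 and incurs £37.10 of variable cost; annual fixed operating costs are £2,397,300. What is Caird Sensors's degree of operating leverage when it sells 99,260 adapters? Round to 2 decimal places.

1.68

Total contribution margin = 99,260 × £59.89 = £5,944,681.40.
EBIT = £5,944,681.40 − £2,397,300 = £3,547,381.40.
So DOL = total CM / EBIT = £5,944,681.40 / £3,547,381.40 = 1.6758.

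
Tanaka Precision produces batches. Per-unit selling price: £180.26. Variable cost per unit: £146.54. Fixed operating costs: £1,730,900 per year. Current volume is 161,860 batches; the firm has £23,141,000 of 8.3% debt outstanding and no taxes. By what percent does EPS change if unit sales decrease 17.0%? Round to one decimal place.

-51.4%

At 161,860 units, contribution = 161,860 × £33.72 = £5,457,919.20.
Subtracting fixed costs: EBIT = £5,457,919.20 − £1,730,900 = £3,727,019.20.
Interest = £1,920,703.00, so EBIT − I = £1,806,316.20.
DCL = total CM / (EBIT − I) = £5,457,919.20 / £1,806,316.20 = 3.0216.
EPS therefore changes by 3.0216 × (-17.0%) = -51.4%.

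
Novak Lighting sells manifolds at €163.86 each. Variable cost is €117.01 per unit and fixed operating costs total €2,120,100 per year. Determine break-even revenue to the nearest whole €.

CM per unit = €163.86 − €117.01 = €46.85; CM ratio = €46.85 / €163.86 = 0.2859.
Break-even sales = FC ÷ CM ratio = €2,120,100 × €163.86 / €46.85 = €7,415,146.

€7,415,146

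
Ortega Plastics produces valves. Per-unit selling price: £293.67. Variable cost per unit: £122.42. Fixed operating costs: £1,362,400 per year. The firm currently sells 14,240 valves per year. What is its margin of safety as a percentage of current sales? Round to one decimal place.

44.1%

Unit CM = price − variable cost = £293.67 − £122.42 = £171.25. Break-even units = £1,362,400 ÷ £171.25 = 7,955.62; break-even revenue = 7,955.62 × £293.67 = £2,336,327.05.
Actual sales revenue = 14,240 × £293.67 = £4,181,860.80.
Margin of safety = (£4,181,860.80 − £2,336,327.05) ÷ £4,181,860.80 = 44.1%.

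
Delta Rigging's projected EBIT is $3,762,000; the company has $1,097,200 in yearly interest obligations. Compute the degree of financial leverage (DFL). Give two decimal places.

1.41

Annual interest charges come to $1,097,200.00.
Degree of financial leverage = EBIT / (EBIT − interest) = $3,762,000 / $2,664,800.00 = 1.4117.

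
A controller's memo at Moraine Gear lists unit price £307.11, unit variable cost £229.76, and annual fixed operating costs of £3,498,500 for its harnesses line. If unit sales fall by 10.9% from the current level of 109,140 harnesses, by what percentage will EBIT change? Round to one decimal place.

-18.6%

Total contribution margin = 109,140 × £77.35 = £8,441,979.00.
Subtracting fixed costs: EBIT = £8,441,979.00 − £3,498,500 = £4,943,479.00.
So DOL = total CM / EBIT = £8,441,979.00 / £4,943,479.00 = 1.7077.
So EBIT moves 1.7077 × (-10.9%) = -18.6%.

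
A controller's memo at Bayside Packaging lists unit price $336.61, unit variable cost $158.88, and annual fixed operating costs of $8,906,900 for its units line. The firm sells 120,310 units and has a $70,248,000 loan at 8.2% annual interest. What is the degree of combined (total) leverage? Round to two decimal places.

3.18

Contribution at this volume is 120,310 × $177.73 = $21,382,696.30.
EBIT = $21,382,696.30 − $8,906,900 = $12,475,796.30. Interest = $5,760,336.00, so EBIT − I = $6,715,460.30.
DCL = contribution ÷ (EBIT − I) = $21,382,696.30 ÷ $6,715,460.30 = 3.1841.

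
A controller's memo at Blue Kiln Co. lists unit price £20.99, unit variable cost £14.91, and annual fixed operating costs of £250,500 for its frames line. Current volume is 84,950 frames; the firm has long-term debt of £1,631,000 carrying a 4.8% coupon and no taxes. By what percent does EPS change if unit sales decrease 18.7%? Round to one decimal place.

-51.5%

Contribution at this volume is 84,950 × £6.08 = £516,496.00.
Subtracting fixed costs: EBIT = £516,496.00 − £250,500 = £265,996.00.
After interest of £78,288.00, pre-tax earnings = £187,708.00.
Degree of combined leverage = contribution ÷ (EBIT − I) = £516,496.00 ÷ £187,708.00 = 2.7516.
EPS therefore changes by 2.7516 × (-18.7%) = -51.5%.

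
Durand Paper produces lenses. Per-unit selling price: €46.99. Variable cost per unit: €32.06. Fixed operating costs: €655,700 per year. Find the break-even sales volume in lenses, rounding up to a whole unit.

43,919 lenses

Each unit contributes €46.99 − €32.06 = €14.93.
Break-even volume = fixed costs ÷ CM per unit = €655,700 ÷ €14.93 = 43,918.29, so 43,919 lenses.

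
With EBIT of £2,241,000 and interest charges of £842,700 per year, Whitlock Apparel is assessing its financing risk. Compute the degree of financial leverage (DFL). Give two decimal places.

Annual interest charges come to £842,700.00.
DFL = EBIT ÷ (EBIT − I) = £2,241,000 ÷ (£2,241,000 − £842,700.00) = £2,241,000 ÷ £1,398,300.00 = 1.6027.

1.60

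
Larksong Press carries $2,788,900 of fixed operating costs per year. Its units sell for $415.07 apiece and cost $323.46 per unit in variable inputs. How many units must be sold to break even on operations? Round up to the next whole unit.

30,444 units

Each unit contributes $415.07 − $323.46 = $91.61.
Break-even Q = $2,788,900 / $91.61 = 30,443.18 → 30,444 units.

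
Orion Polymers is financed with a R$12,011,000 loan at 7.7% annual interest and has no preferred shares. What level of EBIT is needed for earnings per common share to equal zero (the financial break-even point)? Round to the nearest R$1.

R$924,847

Annual interest = 7.7% × R$12,011,000 = R$924,847.00.
Without preferred stock the financial break-even is simply EBIT = interest = R$924,847.00.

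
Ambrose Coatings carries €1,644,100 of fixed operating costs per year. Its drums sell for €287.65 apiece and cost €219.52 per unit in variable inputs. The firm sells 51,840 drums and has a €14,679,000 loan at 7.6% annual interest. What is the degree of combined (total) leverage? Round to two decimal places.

4.57

Contribution at this volume is 51,840 × €68.13 = €3,531,859.20.
Operating income = contribution − fixed costs = €3,531,859.20 − €1,644,100 = €1,887,759.20. Interest = €1,115,604.00, so EBIT − I = €772,155.20.
Degree of total leverage = total CM / (EBIT − interest) = €3,531,859.20 / €772,155.20 = 4.5740.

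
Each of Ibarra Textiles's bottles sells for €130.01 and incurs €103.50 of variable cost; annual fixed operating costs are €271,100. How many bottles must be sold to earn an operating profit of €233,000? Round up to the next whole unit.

19,016 bottles

Each unit contributes €130.01 − €103.50 = €26.51.
Units = (FC + target) / CM = (€271,100 + €233,000) / €26.51 = 19,015.47, so 19,016 bottles.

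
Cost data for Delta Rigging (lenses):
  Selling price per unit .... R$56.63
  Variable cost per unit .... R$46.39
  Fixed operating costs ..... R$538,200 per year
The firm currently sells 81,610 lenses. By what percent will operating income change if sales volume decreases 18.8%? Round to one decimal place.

-52.8%

Contribution at this volume is 81,610 × R$10.24 = R$835,686.40.
EBIT = R$835,686.40 − R$538,200 = R$297,486.40.
DOL = contribution ÷ EBIT = R$835,686.40 ÷ R$297,486.40 = 2.8092.
%ΔEBIT = DOL × %ΔSales = 2.8092 × -18.8% = -52.8%.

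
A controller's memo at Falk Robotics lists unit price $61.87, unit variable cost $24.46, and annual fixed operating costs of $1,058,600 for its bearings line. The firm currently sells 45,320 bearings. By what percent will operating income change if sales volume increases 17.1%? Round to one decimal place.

+45.5%

Contribution at this volume is 45,320 × $37.41 = $1,695,421.20.
EBIT = $1,695,421.20 − $1,058,600 = $636,821.20.
So DOL = total CM / EBIT = $1,695,421.20 / $636,821.20 = 2.6623.
Operating income changes by 2.6623 × +17.1% = +45.5%.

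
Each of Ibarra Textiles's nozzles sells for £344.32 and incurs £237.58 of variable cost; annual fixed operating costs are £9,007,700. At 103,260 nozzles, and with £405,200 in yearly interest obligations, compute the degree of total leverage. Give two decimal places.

6.85

Contribution at this volume is 103,260 × £106.74 = £11,021,972.40.
Subtracting fixed costs: EBIT = £11,021,972.40 − £9,007,700 = £2,014,272.40. Interest = £405,200.00, so EBIT − I = £1,609,072.40.
DCL = contribution ÷ (EBIT − I) = £11,021,972.40 ÷ £1,609,072.40 = 6.8499.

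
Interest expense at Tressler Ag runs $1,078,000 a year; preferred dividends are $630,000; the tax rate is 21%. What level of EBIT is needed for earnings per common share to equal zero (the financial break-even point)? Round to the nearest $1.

Grossing the preferred dividend up to pre-tax terms: $630,000 / (1 − 0.21) = $797,468.35.
Financial break-even EBIT = interest + D_p ÷ (1 − t) = $1,078,000 + $797,468.35 = $1,875,468.35.

$1,875,468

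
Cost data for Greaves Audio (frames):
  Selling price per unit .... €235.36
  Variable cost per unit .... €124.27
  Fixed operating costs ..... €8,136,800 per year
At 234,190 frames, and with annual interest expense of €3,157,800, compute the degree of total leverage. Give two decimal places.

Total contribution margin = 234,190 × €111.09 = €26,016,167.10.
Operating income = contribution − fixed costs = €26,016,167.10 − €8,136,800 = €17,879,367.10. Interest = €3,157,800.00, so EBIT − I = €14,721,567.10.
DCL = contribution ÷ (EBIT − I) = €26,016,167.10 ÷ €14,721,567.10 = 1.7672.

1.77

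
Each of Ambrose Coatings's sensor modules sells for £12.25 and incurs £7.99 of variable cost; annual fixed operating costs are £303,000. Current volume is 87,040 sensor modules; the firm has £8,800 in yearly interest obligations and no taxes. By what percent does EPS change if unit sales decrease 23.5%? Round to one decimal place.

-147.7%

At 87,040 units, contribution = 87,040 × £4.26 = £370,790.40.
Operating income = contribution − fixed costs = £370,790.40 − £303,000 = £67,790.40.
After interest of £8,800.00, pre-tax earnings = £58,990.40.
Degree of combined leverage = contribution ÷ (EBIT − I) = £370,790.40 ÷ £58,990.40 = 6.2856.
%ΔEPS = DCL × %ΔSales = 6.2856 × -23.5% = -147.7%.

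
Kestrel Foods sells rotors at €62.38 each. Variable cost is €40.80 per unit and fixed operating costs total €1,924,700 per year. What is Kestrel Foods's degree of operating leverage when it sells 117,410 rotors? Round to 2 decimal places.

4.16

Total contribution margin = 117,410 × €21.58 = €2,533,707.80.
Operating income = contribution − fixed costs = €2,533,707.80 − €1,924,700 = €609,007.80.
DOL = contribution ÷ EBIT = €2,533,707.80 ÷ €609,007.80 = 4.1604.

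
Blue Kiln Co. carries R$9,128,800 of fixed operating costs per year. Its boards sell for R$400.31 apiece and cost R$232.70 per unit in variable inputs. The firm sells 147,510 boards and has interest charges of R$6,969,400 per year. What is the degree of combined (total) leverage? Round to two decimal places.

2.87

Total contribution margin = 147,510 × R$167.61 = R$24,724,151.10.
EBIT = R$24,724,151.10 − R$9,128,800 = R$15,595,351.10. Interest = R$6,969,400.00.
DOL = R$24,724,151.10 ÷ R$15,595,351.10 = 1.5854; DFL = R$15,595,351.10 ÷ R$8,625,951.10 = 1.8080.
Combined leverage = 1.5854 × 1.8080 = 2.8664.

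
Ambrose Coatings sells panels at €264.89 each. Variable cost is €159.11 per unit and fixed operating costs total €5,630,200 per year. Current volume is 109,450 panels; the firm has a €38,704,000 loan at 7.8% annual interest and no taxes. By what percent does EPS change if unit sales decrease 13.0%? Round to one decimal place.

-51.4%

At 109,450 units, contribution = 109,450 × €105.78 = €11,577,621.00.
Operating income = contribution − fixed costs = €11,577,621.00 − €5,630,200 = €5,947,421.00.
After interest of €3,018,912.00, pre-tax earnings = €2,928,509.00.
Degree of combined leverage = contribution ÷ (EBIT − I) = €11,577,621.00 ÷ €2,928,509.00 = 3.9534.
EPS therefore changes by 3.9534 × (-13.0%) = -51.4%.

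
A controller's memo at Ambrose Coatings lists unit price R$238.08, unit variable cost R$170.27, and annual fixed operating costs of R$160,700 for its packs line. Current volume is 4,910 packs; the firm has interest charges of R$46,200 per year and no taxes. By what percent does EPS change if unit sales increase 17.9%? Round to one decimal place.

Contribution at this volume is 4,910 × R$67.81 = R$332,947.10.
Subtracting fixed costs: EBIT = R$332,947.10 − R$160,700 = R$172,247.10.
Interest = R$46,200.00, so EBIT − I = R$126,047.10.
Degree of combined leverage = contribution ÷ (EBIT − I) = R$332,947.10 ÷ R$126,047.10 = 2.6414.
EPS therefore changes by 2.6414 × (+17.9%) = +47.3%.

+47.3%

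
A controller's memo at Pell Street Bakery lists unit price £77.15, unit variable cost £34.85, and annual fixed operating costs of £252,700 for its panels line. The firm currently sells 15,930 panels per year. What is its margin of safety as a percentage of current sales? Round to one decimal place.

62.5%

Unit CM = price − variable cost = £77.15 − £34.85 = £42.30. Break-even units = £252,700 ÷ £42.30 = 5,974.00; break-even revenue = 5,974.00 × £77.15 = £460,893.74.
Current sales = 15,930 × £77.15 = £1,228,999.50.
Margin of safety = (£1,228,999.50 − £460,893.74) ÷ £1,228,999.50 = 62.5%.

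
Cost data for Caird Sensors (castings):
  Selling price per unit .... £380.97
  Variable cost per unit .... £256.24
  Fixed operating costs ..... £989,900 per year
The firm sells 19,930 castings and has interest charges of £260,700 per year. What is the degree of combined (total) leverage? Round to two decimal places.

Total contribution margin = 19,930 × £124.73 = £2,485,868.90.
Operating income = contribution − fixed costs = £2,485,868.90 − £989,900 = £1,495,968.90. Interest = £260,700.00.
DOL = £2,485,868.90 ÷ £1,495,968.90 = 1.6617; DFL = £1,495,968.90 ÷ £1,235,268.90 = 1.2110.
DCL = DOL × DFL = 1.6617 × 1.2110 = 2.0123.

2.01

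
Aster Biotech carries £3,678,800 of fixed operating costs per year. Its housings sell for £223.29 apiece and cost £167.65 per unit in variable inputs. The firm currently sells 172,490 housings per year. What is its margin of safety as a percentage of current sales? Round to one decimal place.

Contribution margin per unit = £223.29 − £167.65 = £55.64. Break-even units = £3,678,800 ÷ £55.64 = 66,117.90; break-even revenue = 66,117.90 × £223.29 = £14,763,466.07.
Actual sales revenue = 172,490 × £223.29 = £38,515,292.10.
Margin of safety = (£38,515,292.10 − £14,763,466.07) ÷ £38,515,292.10 = 61.7%.

61.7%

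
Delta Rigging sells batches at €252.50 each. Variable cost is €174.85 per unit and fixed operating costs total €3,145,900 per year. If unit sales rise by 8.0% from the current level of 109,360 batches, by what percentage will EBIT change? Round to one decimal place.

At 109,360 units, contribution = 109,360 × €77.65 = €8,491,804.00.
Subtracting fixed costs: EBIT = €8,491,804.00 − €3,145,900 = €5,345,904.00.
Degree of operating leverage = €8,491,804.00 / €5,345,904.00 = 1.5885.
Operating income changes by 1.5885 × +8.0% = +12.7%.

+12.7%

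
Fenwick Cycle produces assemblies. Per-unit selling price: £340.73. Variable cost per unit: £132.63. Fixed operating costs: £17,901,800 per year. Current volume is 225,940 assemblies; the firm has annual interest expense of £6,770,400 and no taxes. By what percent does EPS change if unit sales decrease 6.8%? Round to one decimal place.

At 225,940 units, contribution = 225,940 × £208.10 = £47,018,114.00.
EBIT = £47,018,114.00 − £17,901,800 = £29,116,314.00.
Interest = £6,770,400.00, so EBIT − I = £22,345,914.00.
Degree of combined leverage = contribution ÷ (EBIT − I) = £47,018,114.00 ÷ £22,345,914.00 = 2.1041.
EPS therefore changes by 2.1041 × (-6.8%) = -14.3%.

-14.3%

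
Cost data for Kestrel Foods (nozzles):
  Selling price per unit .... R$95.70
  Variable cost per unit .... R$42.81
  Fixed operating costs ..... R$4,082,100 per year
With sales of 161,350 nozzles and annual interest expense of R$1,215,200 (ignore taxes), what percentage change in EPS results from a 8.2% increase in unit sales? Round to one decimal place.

Contribution at this volume is 161,350 × R$52.89 = R$8,533,801.50.
EBIT = R$8,533,801.50 − R$4,082,100 = R$4,451,701.50.
Interest = R$1,215,200.00, so EBIT − I = R$3,236,501.50.
Degree of combined leverage = contribution ÷ (EBIT − I) = R$8,533,801.50 ÷ R$3,236,501.50 = 2.6367.
EPS therefore changes by 2.6367 × (+8.2%) = +21.6%.

+21.6%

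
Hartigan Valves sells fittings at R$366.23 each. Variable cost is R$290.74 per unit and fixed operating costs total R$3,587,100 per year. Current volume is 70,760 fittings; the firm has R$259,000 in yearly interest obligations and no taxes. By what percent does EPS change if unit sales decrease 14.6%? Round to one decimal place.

At 70,760 units, contribution = 70,760 × R$75.49 = R$5,341,672.40.
Subtracting fixed costs: EBIT = R$5,341,672.40 − R$3,587,100 = R$1,754,572.40.
Interest = R$259,000.00, so EBIT − I = R$1,495,572.40.
Degree of combined leverage = contribution ÷ (EBIT − I) = R$5,341,672.40 ÷ R$1,495,572.40 = 3.5717.
%ΔEPS = DCL × %ΔSales = 3.5717 × -14.6% = -52.1%.

-52.1%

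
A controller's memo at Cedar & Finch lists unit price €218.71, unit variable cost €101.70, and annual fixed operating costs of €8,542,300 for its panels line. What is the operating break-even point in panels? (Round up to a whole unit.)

Each unit contributes €218.71 − €101.70 = €117.01.
Units to break even: €8,542,300 ÷ €117.01 = 73,004.87, rounded up to 73,005.

73,005 panels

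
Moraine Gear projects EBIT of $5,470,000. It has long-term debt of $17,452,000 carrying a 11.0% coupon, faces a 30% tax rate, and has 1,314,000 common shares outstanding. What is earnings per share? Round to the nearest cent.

$1.89

Pre-tax income = $5,470,000 − $1,919,720.00 = $3,550,280.00.
Net income = $3,550,280.00 × (1 − 0.30) = $2,485,196.00.
EPS = $2,485,196.00 ÷ 1,314,000 = $1.89.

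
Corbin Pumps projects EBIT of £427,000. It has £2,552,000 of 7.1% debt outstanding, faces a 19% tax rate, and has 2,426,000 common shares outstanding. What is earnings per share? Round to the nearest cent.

Pre-tax income = £427,000 − £181,192.00 = £245,808.00.
After tax at 19%: net income = £245,808.00 × 0.81 = £199,104.48.
Per share: £199,104.48 / 2,426,000 shares = £0.08.

£0.08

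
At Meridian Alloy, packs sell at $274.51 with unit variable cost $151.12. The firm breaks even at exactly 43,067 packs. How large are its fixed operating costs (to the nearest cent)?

Unit CM = price − variable cost = $274.51 − $151.12 = $123.39.
Since BE = FC / CM, FC = 43,067 × $123.39 = $5,314,037.13.

$5,314,037.13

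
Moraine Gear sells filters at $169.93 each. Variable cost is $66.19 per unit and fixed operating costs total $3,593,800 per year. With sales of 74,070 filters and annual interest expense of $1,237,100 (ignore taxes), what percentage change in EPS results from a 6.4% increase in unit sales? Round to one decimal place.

+17.2%

At 74,070 units, contribution = 74,070 × $103.74 = $7,684,021.80.
EBIT = $7,684,021.80 − $3,593,800 = $4,090,221.80.
Interest = $1,237,100.00, so EBIT − I = $2,853,121.80.
Degree of combined leverage = contribution ÷ (EBIT − I) = $7,684,021.80 ÷ $2,853,121.80 = 2.6932.
EPS therefore changes by 2.6932 × (+6.4%) = +17.2%.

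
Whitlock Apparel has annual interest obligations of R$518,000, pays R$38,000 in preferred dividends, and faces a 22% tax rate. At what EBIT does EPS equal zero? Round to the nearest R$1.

R$566,718

Preferred dividends are paid after tax, so their pre-tax equivalent is R$38,000 ÷ (1 − 0.22) = R$48,717.95.
Financial break-even EBIT = interest + D_p ÷ (1 − t) = R$518,000 + R$48,717.95 = R$566,717.95.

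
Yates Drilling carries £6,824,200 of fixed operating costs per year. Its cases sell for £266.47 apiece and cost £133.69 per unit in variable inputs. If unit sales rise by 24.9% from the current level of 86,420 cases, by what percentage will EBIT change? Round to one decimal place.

Contribution at this volume is 86,420 × £132.78 = £11,474,847.60.
EBIT = £11,474,847.60 − £6,824,200 = £4,650,647.60.
So DOL = total CM / EBIT = £11,474,847.60 / £4,650,647.60 = 2.4674.
So EBIT moves 2.4674 × (+24.9%) = +61.4%.

+61.4%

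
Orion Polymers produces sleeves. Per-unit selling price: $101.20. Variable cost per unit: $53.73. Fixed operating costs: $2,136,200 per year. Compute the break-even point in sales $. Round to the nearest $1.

$4,554,107

Contribution margin per unit = $101.20 − $53.73 = $47.47, a CM ratio of $47.47 ÷ $101.20 = 0.4691.
Break-even revenue = fixed costs × price ÷ CM = $2,136,200 × $101.20 ÷ $47.47 = $4,554,107.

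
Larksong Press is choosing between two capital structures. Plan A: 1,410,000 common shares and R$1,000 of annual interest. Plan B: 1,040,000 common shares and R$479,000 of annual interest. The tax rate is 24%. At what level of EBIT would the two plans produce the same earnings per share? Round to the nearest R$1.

At indifference, (EBIT − 1,000)(1 − t)/1,410,000 = (EBIT − 479,000)(1 − t)/1,040,000.
The (1 − t) factor cancels: (EBIT − 1,000) × 1,040,000 = (EBIT − 479,000) × 1,410,000.
Solving, EBIT = (479,000·1,410,000 − 1,000·1,040,000) / (1,410,000 − 1,040,000) = 674,350,000,000 / 370,000 = 1,822,567.57.

R$1,822,568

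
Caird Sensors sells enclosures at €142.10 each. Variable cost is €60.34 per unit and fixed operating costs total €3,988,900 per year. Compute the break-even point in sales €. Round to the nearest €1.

€6,932,763

CM per unit = €142.10 − €60.34 = €81.76; CM ratio = €81.76 / €142.10 = 0.5754.
Break-even sales = FC ÷ CM ratio = €3,988,900 × €142.10 / €81.76 = €6,932,763.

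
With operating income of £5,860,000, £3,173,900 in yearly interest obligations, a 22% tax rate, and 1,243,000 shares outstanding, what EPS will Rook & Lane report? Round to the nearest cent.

£1.69

Pre-tax income = £5,860,000 − £3,173,900.00 = £2,686,100.00.
Net income = £2,686,100.00 × (1 − 0.22) = £2,095,158.00.
EPS = £2,095,158.00 ÷ 1,243,000 = £1.69.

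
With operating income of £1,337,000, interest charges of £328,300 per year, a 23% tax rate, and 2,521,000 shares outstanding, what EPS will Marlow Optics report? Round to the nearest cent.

Interest = £328,300.00, so EBT = £1,337,000 − £328,300.00 = £1,008,700.00.
Net income = £1,008,700.00 × (1 − 0.23) = £776,699.00.
EPS = £776,699.00 ÷ 2,521,000 = £0.31.

£0.31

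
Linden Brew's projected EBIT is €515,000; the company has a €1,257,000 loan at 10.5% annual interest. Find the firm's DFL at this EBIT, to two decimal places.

Interest = €131,985.00.
DFL = EBIT ÷ (EBIT − I) = €515,000 ÷ (€515,000 − €131,985.00) = €515,000 ÷ €383,015.00 = 1.3446.

1.34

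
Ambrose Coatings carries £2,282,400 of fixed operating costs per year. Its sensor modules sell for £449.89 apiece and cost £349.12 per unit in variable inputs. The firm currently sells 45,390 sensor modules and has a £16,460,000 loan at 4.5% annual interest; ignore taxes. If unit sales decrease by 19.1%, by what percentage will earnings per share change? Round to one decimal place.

At 45,390 units, contribution = 45,390 × £100.77 = £4,573,950.30.
EBIT = £4,573,950.30 − £2,282,400 = £2,291,550.30.
Interest = £740,700.00, so EBIT − I = £1,550,850.30.
Degree of combined leverage = contribution ÷ (EBIT − I) = £4,573,950.30 ÷ £1,550,850.30 = 2.9493.
%ΔEPS = DCL × %ΔSales = 2.9493 × -19.1% = -56.3%.

-56.3%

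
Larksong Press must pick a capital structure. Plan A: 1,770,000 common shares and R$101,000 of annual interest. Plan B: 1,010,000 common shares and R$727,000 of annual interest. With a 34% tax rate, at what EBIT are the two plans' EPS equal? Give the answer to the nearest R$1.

R$1,558,921

Set EPS_A = EPS_B: (EBIT − R$101,000)(1 − 0.34) ÷ 1,770,000 = (EBIT − R$727,000)(1 − 0.34) ÷ 1,010,000.
The (1 − t) factor cancels: (EBIT − 101,000) × 1,010,000 = (EBIT − 727,000) × 1,770,000.
EBIT × (1,770,000 − 1,010,000) = 727,000 × 1,770,000 − 101,000 × 1,010,000 = 1,184,780,000,000, so EBIT = 1,184,780,000,000 ÷ 760,000 = 1,558,921.05.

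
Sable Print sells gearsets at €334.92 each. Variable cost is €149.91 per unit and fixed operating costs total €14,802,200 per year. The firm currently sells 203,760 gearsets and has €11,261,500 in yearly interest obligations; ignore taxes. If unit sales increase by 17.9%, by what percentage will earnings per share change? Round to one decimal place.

+58.0%

At 203,760 units, contribution = 203,760 × €185.01 = €37,697,637.60.
Operating income = contribution − fixed costs = €37,697,637.60 − €14,802,200 = €22,895,437.60.
Interest = €11,261,500.00, so EBIT − I = €11,633,937.60.
DCL = total CM / (EBIT − I) = €37,697,637.60 / €11,633,937.60 = 3.2403.
EPS therefore changes by 3.2403 × (+17.9%) = +58.0%.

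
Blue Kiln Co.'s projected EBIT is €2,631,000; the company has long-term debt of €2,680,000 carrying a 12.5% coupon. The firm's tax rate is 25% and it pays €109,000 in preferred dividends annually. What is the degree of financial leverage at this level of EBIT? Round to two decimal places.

Interest = €335,000.00.
Preferred dividends grossed up pre-tax: €109,000 / (1 − 0.25) = €145,333.33.
DFL = EBIT ÷ [EBIT − I − D_p/(1−t)] = €2,631,000 ÷ [€2,631,000 − €335,000.00 − €145,333.33] = €2,631,000 ÷ €2,150,666.67 = 1.2233.

1.22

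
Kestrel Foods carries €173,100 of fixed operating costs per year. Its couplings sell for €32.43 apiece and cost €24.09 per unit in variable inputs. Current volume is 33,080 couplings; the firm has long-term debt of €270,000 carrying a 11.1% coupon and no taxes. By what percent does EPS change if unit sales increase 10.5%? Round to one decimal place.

Total contribution margin = 33,080 × €8.34 = €275,887.20.
EBIT = €275,887.20 − €173,100 = €102,787.20.
Interest = €29,970.00, so EBIT − I = €72,817.20.
Degree of combined leverage = contribution ÷ (EBIT − I) = €275,887.20 ÷ €72,817.20 = 3.7888.
%ΔEPS = DCL × %ΔSales = 3.7888 × +10.5% = +39.8%.

+39.8%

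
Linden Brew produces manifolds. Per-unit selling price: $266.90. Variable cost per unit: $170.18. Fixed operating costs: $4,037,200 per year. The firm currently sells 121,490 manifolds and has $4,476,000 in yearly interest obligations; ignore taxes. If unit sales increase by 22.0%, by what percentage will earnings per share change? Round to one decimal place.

At 121,490 units, contribution = 121,490 × $96.72 = $11,750,512.80.
Operating income = contribution − fixed costs = $11,750,512.80 − $4,037,200 = $7,713,312.80.
After interest of $4,476,000.00, pre-tax earnings = $3,237,312.80.
DCL = total CM / (EBIT − I) = $11,750,512.80 / $3,237,312.80 = 3.6297.
%ΔEPS = DCL × %ΔSales = 3.6297 × +22.0% = +79.9%.

+79.9%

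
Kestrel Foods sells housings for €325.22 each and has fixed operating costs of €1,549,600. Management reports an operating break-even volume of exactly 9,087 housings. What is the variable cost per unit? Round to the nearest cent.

€154.69

At break-even, FC = Q × (P − VC), so P − VC = €1,549,600 ÷ 9,087 = €170.5293.
Variable cost per unit = €325.22 − €170.5293 = €154.69.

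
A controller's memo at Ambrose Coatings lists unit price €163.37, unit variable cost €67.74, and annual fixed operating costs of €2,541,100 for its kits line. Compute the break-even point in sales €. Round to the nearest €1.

Contribution margin per unit = €163.37 − €67.74 = €95.63, a CM ratio of €95.63 ÷ €163.37 = 0.5854.
Break-even revenue = fixed costs × price ÷ CM = €2,541,100 × €163.37 ÷ €95.63 = €4,341,101.

€4,341,101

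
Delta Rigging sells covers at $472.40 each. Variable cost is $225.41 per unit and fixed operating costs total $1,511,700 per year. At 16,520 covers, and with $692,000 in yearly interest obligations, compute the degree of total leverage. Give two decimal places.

At 16,520 units, contribution = 16,520 × $246.99 = $4,080,274.80.
Operating income = contribution − fixed costs = $4,080,274.80 − $1,511,700 = $2,568,574.80. Interest = $692,000.00.
DOL = $4,080,274.80 ÷ $2,568,574.80 = 1.5885; DFL = $2,568,574.80 ÷ $1,876,574.80 = 1.3688.
Combined leverage = 1.5885 × 1.3688 = 2.1743.

2.17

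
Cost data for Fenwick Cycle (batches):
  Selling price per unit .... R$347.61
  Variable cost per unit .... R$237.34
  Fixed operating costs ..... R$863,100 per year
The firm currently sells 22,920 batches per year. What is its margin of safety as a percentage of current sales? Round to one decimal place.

Unit CM = price − variable cost = R$347.61 − R$237.34 = R$110.27. Break-even units = R$863,100 ÷ R$110.27 = 7,827.15; break-even revenue = 7,827.15 × R$347.61 = R$2,720,796.15.
Actual sales revenue = 22,920 × R$347.61 = R$7,967,221.20.
Margin of safety = (R$7,967,221.20 − R$2,720,796.15) ÷ R$7,967,221.20 = 65.9%.

65.9%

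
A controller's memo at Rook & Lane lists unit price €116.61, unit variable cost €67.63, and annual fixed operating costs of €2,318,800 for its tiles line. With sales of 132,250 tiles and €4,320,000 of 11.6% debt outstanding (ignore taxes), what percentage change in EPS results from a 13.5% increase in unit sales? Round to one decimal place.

+23.9%

Total contribution margin = 132,250 × €48.98 = €6,477,605.00.
EBIT = €6,477,605.00 − €2,318,800 = €4,158,805.00.
Interest = €501,120.00, so EBIT − I = €3,657,685.00.
Degree of combined leverage = contribution ÷ (EBIT − I) = €6,477,605.00 ÷ €3,657,685.00 = 1.7710.
EPS therefore changes by 1.7710 × (+13.5%) = +23.9%.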